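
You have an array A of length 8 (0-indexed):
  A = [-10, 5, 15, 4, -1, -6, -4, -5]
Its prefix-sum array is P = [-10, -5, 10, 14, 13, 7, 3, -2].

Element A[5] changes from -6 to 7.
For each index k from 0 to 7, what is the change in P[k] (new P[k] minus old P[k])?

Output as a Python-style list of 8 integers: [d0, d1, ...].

Answer: [0, 0, 0, 0, 0, 13, 13, 13]

Derivation:
Element change: A[5] -6 -> 7, delta = 13
For k < 5: P[k] unchanged, delta_P[k] = 0
For k >= 5: P[k] shifts by exactly 13
Delta array: [0, 0, 0, 0, 0, 13, 13, 13]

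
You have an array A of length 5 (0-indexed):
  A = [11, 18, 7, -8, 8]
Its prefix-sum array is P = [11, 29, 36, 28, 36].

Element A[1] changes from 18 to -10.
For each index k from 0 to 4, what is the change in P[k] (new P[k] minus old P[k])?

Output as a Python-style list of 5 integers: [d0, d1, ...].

Element change: A[1] 18 -> -10, delta = -28
For k < 1: P[k] unchanged, delta_P[k] = 0
For k >= 1: P[k] shifts by exactly -28
Delta array: [0, -28, -28, -28, -28]

Answer: [0, -28, -28, -28, -28]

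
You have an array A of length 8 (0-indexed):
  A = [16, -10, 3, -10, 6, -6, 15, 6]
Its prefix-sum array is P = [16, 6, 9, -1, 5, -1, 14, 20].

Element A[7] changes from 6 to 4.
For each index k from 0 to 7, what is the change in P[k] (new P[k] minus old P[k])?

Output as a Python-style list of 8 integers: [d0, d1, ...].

Element change: A[7] 6 -> 4, delta = -2
For k < 7: P[k] unchanged, delta_P[k] = 0
For k >= 7: P[k] shifts by exactly -2
Delta array: [0, 0, 0, 0, 0, 0, 0, -2]

Answer: [0, 0, 0, 0, 0, 0, 0, -2]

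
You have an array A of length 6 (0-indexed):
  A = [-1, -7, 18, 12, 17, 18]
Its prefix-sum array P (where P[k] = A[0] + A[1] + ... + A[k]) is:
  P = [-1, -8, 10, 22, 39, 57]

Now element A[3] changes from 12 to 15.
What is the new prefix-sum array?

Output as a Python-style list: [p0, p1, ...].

Change: A[3] 12 -> 15, delta = 3
P[k] for k < 3: unchanged (A[3] not included)
P[k] for k >= 3: shift by delta = 3
  P[0] = -1 + 0 = -1
  P[1] = -8 + 0 = -8
  P[2] = 10 + 0 = 10
  P[3] = 22 + 3 = 25
  P[4] = 39 + 3 = 42
  P[5] = 57 + 3 = 60

Answer: [-1, -8, 10, 25, 42, 60]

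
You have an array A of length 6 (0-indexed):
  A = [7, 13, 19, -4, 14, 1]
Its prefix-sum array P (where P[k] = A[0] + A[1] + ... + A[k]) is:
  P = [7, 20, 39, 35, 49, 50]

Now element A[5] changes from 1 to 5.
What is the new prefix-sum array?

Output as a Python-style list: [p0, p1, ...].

Answer: [7, 20, 39, 35, 49, 54]

Derivation:
Change: A[5] 1 -> 5, delta = 4
P[k] for k < 5: unchanged (A[5] not included)
P[k] for k >= 5: shift by delta = 4
  P[0] = 7 + 0 = 7
  P[1] = 20 + 0 = 20
  P[2] = 39 + 0 = 39
  P[3] = 35 + 0 = 35
  P[4] = 49 + 0 = 49
  P[5] = 50 + 4 = 54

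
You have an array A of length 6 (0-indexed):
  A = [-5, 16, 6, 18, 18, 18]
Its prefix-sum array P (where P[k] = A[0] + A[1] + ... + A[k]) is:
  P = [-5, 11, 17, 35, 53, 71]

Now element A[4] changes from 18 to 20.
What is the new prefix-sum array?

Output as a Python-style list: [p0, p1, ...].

Answer: [-5, 11, 17, 35, 55, 73]

Derivation:
Change: A[4] 18 -> 20, delta = 2
P[k] for k < 4: unchanged (A[4] not included)
P[k] for k >= 4: shift by delta = 2
  P[0] = -5 + 0 = -5
  P[1] = 11 + 0 = 11
  P[2] = 17 + 0 = 17
  P[3] = 35 + 0 = 35
  P[4] = 53 + 2 = 55
  P[5] = 71 + 2 = 73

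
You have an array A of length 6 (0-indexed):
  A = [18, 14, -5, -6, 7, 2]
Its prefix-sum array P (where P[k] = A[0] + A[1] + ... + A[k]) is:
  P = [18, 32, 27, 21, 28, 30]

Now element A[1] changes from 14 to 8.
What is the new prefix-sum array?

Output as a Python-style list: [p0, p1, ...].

Change: A[1] 14 -> 8, delta = -6
P[k] for k < 1: unchanged (A[1] not included)
P[k] for k >= 1: shift by delta = -6
  P[0] = 18 + 0 = 18
  P[1] = 32 + -6 = 26
  P[2] = 27 + -6 = 21
  P[3] = 21 + -6 = 15
  P[4] = 28 + -6 = 22
  P[5] = 30 + -6 = 24

Answer: [18, 26, 21, 15, 22, 24]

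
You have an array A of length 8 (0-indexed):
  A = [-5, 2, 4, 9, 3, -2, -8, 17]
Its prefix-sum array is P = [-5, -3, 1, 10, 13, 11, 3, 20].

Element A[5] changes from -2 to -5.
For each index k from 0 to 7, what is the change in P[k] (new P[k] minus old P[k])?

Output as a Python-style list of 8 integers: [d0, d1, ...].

Element change: A[5] -2 -> -5, delta = -3
For k < 5: P[k] unchanged, delta_P[k] = 0
For k >= 5: P[k] shifts by exactly -3
Delta array: [0, 0, 0, 0, 0, -3, -3, -3]

Answer: [0, 0, 0, 0, 0, -3, -3, -3]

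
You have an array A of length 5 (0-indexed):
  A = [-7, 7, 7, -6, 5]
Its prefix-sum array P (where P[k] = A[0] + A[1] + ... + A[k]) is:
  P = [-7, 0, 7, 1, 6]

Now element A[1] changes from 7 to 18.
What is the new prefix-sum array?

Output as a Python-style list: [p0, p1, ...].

Answer: [-7, 11, 18, 12, 17]

Derivation:
Change: A[1] 7 -> 18, delta = 11
P[k] for k < 1: unchanged (A[1] not included)
P[k] for k >= 1: shift by delta = 11
  P[0] = -7 + 0 = -7
  P[1] = 0 + 11 = 11
  P[2] = 7 + 11 = 18
  P[3] = 1 + 11 = 12
  P[4] = 6 + 11 = 17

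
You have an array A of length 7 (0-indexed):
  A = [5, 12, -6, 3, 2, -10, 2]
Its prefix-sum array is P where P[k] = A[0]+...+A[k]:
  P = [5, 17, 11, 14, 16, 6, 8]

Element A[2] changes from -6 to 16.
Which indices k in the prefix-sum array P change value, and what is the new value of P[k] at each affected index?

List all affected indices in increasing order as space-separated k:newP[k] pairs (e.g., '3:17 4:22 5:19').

P[k] = A[0] + ... + A[k]
P[k] includes A[2] iff k >= 2
Affected indices: 2, 3, ..., 6; delta = 22
  P[2]: 11 + 22 = 33
  P[3]: 14 + 22 = 36
  P[4]: 16 + 22 = 38
  P[5]: 6 + 22 = 28
  P[6]: 8 + 22 = 30

Answer: 2:33 3:36 4:38 5:28 6:30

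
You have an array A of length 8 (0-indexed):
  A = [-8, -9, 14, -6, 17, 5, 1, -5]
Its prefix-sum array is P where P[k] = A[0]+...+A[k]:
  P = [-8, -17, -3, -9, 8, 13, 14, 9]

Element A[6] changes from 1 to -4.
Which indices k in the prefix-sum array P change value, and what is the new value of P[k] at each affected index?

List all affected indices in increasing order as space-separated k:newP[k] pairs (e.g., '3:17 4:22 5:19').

P[k] = A[0] + ... + A[k]
P[k] includes A[6] iff k >= 6
Affected indices: 6, 7, ..., 7; delta = -5
  P[6]: 14 + -5 = 9
  P[7]: 9 + -5 = 4

Answer: 6:9 7:4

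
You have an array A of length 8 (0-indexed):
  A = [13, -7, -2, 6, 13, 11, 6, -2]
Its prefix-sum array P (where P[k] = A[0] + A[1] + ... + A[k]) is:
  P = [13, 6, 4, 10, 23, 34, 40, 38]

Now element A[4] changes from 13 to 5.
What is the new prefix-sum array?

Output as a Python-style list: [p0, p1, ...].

Change: A[4] 13 -> 5, delta = -8
P[k] for k < 4: unchanged (A[4] not included)
P[k] for k >= 4: shift by delta = -8
  P[0] = 13 + 0 = 13
  P[1] = 6 + 0 = 6
  P[2] = 4 + 0 = 4
  P[3] = 10 + 0 = 10
  P[4] = 23 + -8 = 15
  P[5] = 34 + -8 = 26
  P[6] = 40 + -8 = 32
  P[7] = 38 + -8 = 30

Answer: [13, 6, 4, 10, 15, 26, 32, 30]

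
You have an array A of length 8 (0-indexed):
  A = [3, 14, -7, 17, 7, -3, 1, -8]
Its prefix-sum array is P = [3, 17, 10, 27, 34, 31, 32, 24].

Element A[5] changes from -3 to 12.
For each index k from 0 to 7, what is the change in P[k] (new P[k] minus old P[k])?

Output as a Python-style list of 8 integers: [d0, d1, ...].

Element change: A[5] -3 -> 12, delta = 15
For k < 5: P[k] unchanged, delta_P[k] = 0
For k >= 5: P[k] shifts by exactly 15
Delta array: [0, 0, 0, 0, 0, 15, 15, 15]

Answer: [0, 0, 0, 0, 0, 15, 15, 15]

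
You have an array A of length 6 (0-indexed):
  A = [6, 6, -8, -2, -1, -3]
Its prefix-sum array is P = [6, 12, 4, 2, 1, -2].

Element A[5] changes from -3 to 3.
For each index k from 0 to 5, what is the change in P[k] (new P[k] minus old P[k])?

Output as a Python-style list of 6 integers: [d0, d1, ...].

Answer: [0, 0, 0, 0, 0, 6]

Derivation:
Element change: A[5] -3 -> 3, delta = 6
For k < 5: P[k] unchanged, delta_P[k] = 0
For k >= 5: P[k] shifts by exactly 6
Delta array: [0, 0, 0, 0, 0, 6]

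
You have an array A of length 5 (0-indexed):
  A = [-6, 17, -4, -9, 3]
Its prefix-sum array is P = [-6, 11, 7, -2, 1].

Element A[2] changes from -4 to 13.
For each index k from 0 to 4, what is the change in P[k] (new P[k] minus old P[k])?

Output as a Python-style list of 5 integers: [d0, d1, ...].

Answer: [0, 0, 17, 17, 17]

Derivation:
Element change: A[2] -4 -> 13, delta = 17
For k < 2: P[k] unchanged, delta_P[k] = 0
For k >= 2: P[k] shifts by exactly 17
Delta array: [0, 0, 17, 17, 17]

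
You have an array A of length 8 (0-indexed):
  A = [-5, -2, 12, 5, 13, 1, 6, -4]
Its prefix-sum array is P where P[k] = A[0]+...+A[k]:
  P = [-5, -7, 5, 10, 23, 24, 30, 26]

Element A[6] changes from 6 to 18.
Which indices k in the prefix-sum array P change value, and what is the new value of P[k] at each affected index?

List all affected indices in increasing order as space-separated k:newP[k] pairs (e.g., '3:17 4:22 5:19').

Answer: 6:42 7:38

Derivation:
P[k] = A[0] + ... + A[k]
P[k] includes A[6] iff k >= 6
Affected indices: 6, 7, ..., 7; delta = 12
  P[6]: 30 + 12 = 42
  P[7]: 26 + 12 = 38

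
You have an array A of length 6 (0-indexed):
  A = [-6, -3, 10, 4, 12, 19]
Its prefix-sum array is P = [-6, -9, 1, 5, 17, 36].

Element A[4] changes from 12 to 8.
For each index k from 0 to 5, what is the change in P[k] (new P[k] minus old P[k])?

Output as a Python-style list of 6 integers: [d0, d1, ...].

Answer: [0, 0, 0, 0, -4, -4]

Derivation:
Element change: A[4] 12 -> 8, delta = -4
For k < 4: P[k] unchanged, delta_P[k] = 0
For k >= 4: P[k] shifts by exactly -4
Delta array: [0, 0, 0, 0, -4, -4]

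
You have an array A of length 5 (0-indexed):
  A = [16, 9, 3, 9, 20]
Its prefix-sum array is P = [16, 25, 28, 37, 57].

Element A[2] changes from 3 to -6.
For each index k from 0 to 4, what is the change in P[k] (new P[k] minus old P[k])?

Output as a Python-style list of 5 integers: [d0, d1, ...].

Answer: [0, 0, -9, -9, -9]

Derivation:
Element change: A[2] 3 -> -6, delta = -9
For k < 2: P[k] unchanged, delta_P[k] = 0
For k >= 2: P[k] shifts by exactly -9
Delta array: [0, 0, -9, -9, -9]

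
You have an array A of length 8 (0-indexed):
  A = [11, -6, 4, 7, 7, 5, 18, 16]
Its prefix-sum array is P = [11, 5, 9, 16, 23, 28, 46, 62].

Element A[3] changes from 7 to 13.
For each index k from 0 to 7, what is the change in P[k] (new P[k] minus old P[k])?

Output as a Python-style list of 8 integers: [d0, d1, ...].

Answer: [0, 0, 0, 6, 6, 6, 6, 6]

Derivation:
Element change: A[3] 7 -> 13, delta = 6
For k < 3: P[k] unchanged, delta_P[k] = 0
For k >= 3: P[k] shifts by exactly 6
Delta array: [0, 0, 0, 6, 6, 6, 6, 6]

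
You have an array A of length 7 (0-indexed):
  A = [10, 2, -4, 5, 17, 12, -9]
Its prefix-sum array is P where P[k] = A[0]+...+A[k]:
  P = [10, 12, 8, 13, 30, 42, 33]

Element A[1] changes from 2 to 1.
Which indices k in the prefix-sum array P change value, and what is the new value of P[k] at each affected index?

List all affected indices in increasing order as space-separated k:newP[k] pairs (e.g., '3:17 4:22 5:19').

P[k] = A[0] + ... + A[k]
P[k] includes A[1] iff k >= 1
Affected indices: 1, 2, ..., 6; delta = -1
  P[1]: 12 + -1 = 11
  P[2]: 8 + -1 = 7
  P[3]: 13 + -1 = 12
  P[4]: 30 + -1 = 29
  P[5]: 42 + -1 = 41
  P[6]: 33 + -1 = 32

Answer: 1:11 2:7 3:12 4:29 5:41 6:32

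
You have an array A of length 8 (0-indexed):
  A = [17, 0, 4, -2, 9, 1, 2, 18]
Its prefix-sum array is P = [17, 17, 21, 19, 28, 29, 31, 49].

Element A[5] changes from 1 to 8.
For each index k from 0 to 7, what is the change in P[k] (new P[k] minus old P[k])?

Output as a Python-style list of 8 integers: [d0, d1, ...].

Answer: [0, 0, 0, 0, 0, 7, 7, 7]

Derivation:
Element change: A[5] 1 -> 8, delta = 7
For k < 5: P[k] unchanged, delta_P[k] = 0
For k >= 5: P[k] shifts by exactly 7
Delta array: [0, 0, 0, 0, 0, 7, 7, 7]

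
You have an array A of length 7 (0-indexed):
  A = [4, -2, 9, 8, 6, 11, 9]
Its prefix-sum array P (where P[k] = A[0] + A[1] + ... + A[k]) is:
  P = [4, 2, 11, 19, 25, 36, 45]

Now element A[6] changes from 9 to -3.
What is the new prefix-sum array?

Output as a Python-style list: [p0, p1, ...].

Answer: [4, 2, 11, 19, 25, 36, 33]

Derivation:
Change: A[6] 9 -> -3, delta = -12
P[k] for k < 6: unchanged (A[6] not included)
P[k] for k >= 6: shift by delta = -12
  P[0] = 4 + 0 = 4
  P[1] = 2 + 0 = 2
  P[2] = 11 + 0 = 11
  P[3] = 19 + 0 = 19
  P[4] = 25 + 0 = 25
  P[5] = 36 + 0 = 36
  P[6] = 45 + -12 = 33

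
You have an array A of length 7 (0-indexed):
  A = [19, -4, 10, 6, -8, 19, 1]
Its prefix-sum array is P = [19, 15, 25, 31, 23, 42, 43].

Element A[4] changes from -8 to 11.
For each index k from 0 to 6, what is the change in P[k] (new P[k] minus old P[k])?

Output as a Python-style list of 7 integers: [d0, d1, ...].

Element change: A[4] -8 -> 11, delta = 19
For k < 4: P[k] unchanged, delta_P[k] = 0
For k >= 4: P[k] shifts by exactly 19
Delta array: [0, 0, 0, 0, 19, 19, 19]

Answer: [0, 0, 0, 0, 19, 19, 19]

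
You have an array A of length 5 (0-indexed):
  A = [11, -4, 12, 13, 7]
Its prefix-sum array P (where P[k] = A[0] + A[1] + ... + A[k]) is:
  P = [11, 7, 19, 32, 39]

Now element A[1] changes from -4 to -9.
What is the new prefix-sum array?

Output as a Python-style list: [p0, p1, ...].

Change: A[1] -4 -> -9, delta = -5
P[k] for k < 1: unchanged (A[1] not included)
P[k] for k >= 1: shift by delta = -5
  P[0] = 11 + 0 = 11
  P[1] = 7 + -5 = 2
  P[2] = 19 + -5 = 14
  P[3] = 32 + -5 = 27
  P[4] = 39 + -5 = 34

Answer: [11, 2, 14, 27, 34]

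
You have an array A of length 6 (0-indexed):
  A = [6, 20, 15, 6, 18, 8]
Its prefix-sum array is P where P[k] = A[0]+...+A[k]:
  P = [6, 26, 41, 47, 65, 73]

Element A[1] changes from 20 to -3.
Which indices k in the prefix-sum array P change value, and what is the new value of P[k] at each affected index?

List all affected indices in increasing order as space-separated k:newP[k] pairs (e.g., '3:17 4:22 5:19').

P[k] = A[0] + ... + A[k]
P[k] includes A[1] iff k >= 1
Affected indices: 1, 2, ..., 5; delta = -23
  P[1]: 26 + -23 = 3
  P[2]: 41 + -23 = 18
  P[3]: 47 + -23 = 24
  P[4]: 65 + -23 = 42
  P[5]: 73 + -23 = 50

Answer: 1:3 2:18 3:24 4:42 5:50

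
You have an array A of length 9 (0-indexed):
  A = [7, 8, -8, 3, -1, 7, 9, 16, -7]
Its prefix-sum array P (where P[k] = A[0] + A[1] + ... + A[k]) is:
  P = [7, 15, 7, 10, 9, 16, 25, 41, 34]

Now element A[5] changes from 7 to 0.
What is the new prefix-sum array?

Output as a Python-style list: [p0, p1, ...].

Answer: [7, 15, 7, 10, 9, 9, 18, 34, 27]

Derivation:
Change: A[5] 7 -> 0, delta = -7
P[k] for k < 5: unchanged (A[5] not included)
P[k] for k >= 5: shift by delta = -7
  P[0] = 7 + 0 = 7
  P[1] = 15 + 0 = 15
  P[2] = 7 + 0 = 7
  P[3] = 10 + 0 = 10
  P[4] = 9 + 0 = 9
  P[5] = 16 + -7 = 9
  P[6] = 25 + -7 = 18
  P[7] = 41 + -7 = 34
  P[8] = 34 + -7 = 27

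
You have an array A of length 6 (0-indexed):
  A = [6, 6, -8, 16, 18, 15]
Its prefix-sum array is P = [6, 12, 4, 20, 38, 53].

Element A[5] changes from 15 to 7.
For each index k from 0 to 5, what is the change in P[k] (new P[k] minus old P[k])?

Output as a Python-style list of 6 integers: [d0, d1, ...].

Element change: A[5] 15 -> 7, delta = -8
For k < 5: P[k] unchanged, delta_P[k] = 0
For k >= 5: P[k] shifts by exactly -8
Delta array: [0, 0, 0, 0, 0, -8]

Answer: [0, 0, 0, 0, 0, -8]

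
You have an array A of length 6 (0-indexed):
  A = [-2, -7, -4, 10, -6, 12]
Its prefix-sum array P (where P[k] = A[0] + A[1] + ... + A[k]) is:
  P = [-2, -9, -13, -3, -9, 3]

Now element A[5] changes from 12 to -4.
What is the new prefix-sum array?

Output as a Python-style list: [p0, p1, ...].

Answer: [-2, -9, -13, -3, -9, -13]

Derivation:
Change: A[5] 12 -> -4, delta = -16
P[k] for k < 5: unchanged (A[5] not included)
P[k] for k >= 5: shift by delta = -16
  P[0] = -2 + 0 = -2
  P[1] = -9 + 0 = -9
  P[2] = -13 + 0 = -13
  P[3] = -3 + 0 = -3
  P[4] = -9 + 0 = -9
  P[5] = 3 + -16 = -13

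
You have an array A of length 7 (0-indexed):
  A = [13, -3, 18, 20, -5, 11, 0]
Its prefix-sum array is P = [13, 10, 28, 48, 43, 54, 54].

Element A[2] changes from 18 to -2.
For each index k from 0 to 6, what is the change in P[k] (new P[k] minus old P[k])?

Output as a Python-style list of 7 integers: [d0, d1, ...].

Element change: A[2] 18 -> -2, delta = -20
For k < 2: P[k] unchanged, delta_P[k] = 0
For k >= 2: P[k] shifts by exactly -20
Delta array: [0, 0, -20, -20, -20, -20, -20]

Answer: [0, 0, -20, -20, -20, -20, -20]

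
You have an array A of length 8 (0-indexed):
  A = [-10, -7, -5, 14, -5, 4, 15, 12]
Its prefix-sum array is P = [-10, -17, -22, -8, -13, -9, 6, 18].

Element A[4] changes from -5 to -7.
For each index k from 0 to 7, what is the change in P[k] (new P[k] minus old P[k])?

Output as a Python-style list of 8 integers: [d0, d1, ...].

Answer: [0, 0, 0, 0, -2, -2, -2, -2]

Derivation:
Element change: A[4] -5 -> -7, delta = -2
For k < 4: P[k] unchanged, delta_P[k] = 0
For k >= 4: P[k] shifts by exactly -2
Delta array: [0, 0, 0, 0, -2, -2, -2, -2]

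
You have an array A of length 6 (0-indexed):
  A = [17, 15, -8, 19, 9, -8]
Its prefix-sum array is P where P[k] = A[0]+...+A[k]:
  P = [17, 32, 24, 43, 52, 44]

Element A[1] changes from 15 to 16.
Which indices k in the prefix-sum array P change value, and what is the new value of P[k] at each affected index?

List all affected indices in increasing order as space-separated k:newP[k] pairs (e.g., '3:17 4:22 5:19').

P[k] = A[0] + ... + A[k]
P[k] includes A[1] iff k >= 1
Affected indices: 1, 2, ..., 5; delta = 1
  P[1]: 32 + 1 = 33
  P[2]: 24 + 1 = 25
  P[3]: 43 + 1 = 44
  P[4]: 52 + 1 = 53
  P[5]: 44 + 1 = 45

Answer: 1:33 2:25 3:44 4:53 5:45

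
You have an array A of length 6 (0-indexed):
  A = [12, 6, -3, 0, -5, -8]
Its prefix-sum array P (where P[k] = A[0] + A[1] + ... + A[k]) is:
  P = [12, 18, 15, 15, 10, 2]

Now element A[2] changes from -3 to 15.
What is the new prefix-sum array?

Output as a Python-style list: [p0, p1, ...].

Answer: [12, 18, 33, 33, 28, 20]

Derivation:
Change: A[2] -3 -> 15, delta = 18
P[k] for k < 2: unchanged (A[2] not included)
P[k] for k >= 2: shift by delta = 18
  P[0] = 12 + 0 = 12
  P[1] = 18 + 0 = 18
  P[2] = 15 + 18 = 33
  P[3] = 15 + 18 = 33
  P[4] = 10 + 18 = 28
  P[5] = 2 + 18 = 20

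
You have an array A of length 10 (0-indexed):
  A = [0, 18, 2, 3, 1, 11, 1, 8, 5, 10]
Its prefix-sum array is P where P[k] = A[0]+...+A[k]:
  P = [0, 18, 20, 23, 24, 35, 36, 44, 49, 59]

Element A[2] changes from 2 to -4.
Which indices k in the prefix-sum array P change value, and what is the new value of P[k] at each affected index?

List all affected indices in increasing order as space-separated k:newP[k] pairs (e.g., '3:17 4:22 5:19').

Answer: 2:14 3:17 4:18 5:29 6:30 7:38 8:43 9:53

Derivation:
P[k] = A[0] + ... + A[k]
P[k] includes A[2] iff k >= 2
Affected indices: 2, 3, ..., 9; delta = -6
  P[2]: 20 + -6 = 14
  P[3]: 23 + -6 = 17
  P[4]: 24 + -6 = 18
  P[5]: 35 + -6 = 29
  P[6]: 36 + -6 = 30
  P[7]: 44 + -6 = 38
  P[8]: 49 + -6 = 43
  P[9]: 59 + -6 = 53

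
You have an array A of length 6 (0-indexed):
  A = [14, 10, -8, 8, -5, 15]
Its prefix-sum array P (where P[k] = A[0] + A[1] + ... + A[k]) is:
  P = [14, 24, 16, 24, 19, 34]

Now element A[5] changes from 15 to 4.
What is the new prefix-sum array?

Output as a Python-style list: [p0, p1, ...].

Change: A[5] 15 -> 4, delta = -11
P[k] for k < 5: unchanged (A[5] not included)
P[k] for k >= 5: shift by delta = -11
  P[0] = 14 + 0 = 14
  P[1] = 24 + 0 = 24
  P[2] = 16 + 0 = 16
  P[3] = 24 + 0 = 24
  P[4] = 19 + 0 = 19
  P[5] = 34 + -11 = 23

Answer: [14, 24, 16, 24, 19, 23]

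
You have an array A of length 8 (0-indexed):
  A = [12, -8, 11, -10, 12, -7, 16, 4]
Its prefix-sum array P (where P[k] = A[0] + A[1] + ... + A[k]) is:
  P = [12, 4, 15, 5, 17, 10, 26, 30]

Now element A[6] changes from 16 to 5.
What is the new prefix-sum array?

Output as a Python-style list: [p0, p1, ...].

Change: A[6] 16 -> 5, delta = -11
P[k] for k < 6: unchanged (A[6] not included)
P[k] for k >= 6: shift by delta = -11
  P[0] = 12 + 0 = 12
  P[1] = 4 + 0 = 4
  P[2] = 15 + 0 = 15
  P[3] = 5 + 0 = 5
  P[4] = 17 + 0 = 17
  P[5] = 10 + 0 = 10
  P[6] = 26 + -11 = 15
  P[7] = 30 + -11 = 19

Answer: [12, 4, 15, 5, 17, 10, 15, 19]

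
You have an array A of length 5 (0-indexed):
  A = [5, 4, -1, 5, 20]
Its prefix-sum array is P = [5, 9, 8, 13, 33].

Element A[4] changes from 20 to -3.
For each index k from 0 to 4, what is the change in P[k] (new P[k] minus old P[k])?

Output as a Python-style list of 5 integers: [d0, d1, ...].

Answer: [0, 0, 0, 0, -23]

Derivation:
Element change: A[4] 20 -> -3, delta = -23
For k < 4: P[k] unchanged, delta_P[k] = 0
For k >= 4: P[k] shifts by exactly -23
Delta array: [0, 0, 0, 0, -23]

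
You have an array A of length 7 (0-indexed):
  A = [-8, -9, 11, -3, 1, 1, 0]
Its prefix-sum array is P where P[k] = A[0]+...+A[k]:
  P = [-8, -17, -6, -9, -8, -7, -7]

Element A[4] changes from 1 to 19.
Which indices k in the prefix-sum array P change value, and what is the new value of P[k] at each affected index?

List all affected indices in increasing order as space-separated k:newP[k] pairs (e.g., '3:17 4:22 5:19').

P[k] = A[0] + ... + A[k]
P[k] includes A[4] iff k >= 4
Affected indices: 4, 5, ..., 6; delta = 18
  P[4]: -8 + 18 = 10
  P[5]: -7 + 18 = 11
  P[6]: -7 + 18 = 11

Answer: 4:10 5:11 6:11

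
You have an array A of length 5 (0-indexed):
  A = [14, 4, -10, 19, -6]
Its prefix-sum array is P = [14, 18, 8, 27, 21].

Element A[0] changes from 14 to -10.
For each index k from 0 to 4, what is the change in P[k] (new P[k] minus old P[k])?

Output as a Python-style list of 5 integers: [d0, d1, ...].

Element change: A[0] 14 -> -10, delta = -24
For k < 0: P[k] unchanged, delta_P[k] = 0
For k >= 0: P[k] shifts by exactly -24
Delta array: [-24, -24, -24, -24, -24]

Answer: [-24, -24, -24, -24, -24]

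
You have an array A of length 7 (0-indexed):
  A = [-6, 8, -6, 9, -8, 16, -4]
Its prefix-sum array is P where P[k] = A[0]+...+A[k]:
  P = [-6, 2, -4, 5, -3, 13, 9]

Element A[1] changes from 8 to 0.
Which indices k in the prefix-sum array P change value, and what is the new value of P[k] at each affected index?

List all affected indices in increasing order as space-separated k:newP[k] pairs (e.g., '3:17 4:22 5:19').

P[k] = A[0] + ... + A[k]
P[k] includes A[1] iff k >= 1
Affected indices: 1, 2, ..., 6; delta = -8
  P[1]: 2 + -8 = -6
  P[2]: -4 + -8 = -12
  P[3]: 5 + -8 = -3
  P[4]: -3 + -8 = -11
  P[5]: 13 + -8 = 5
  P[6]: 9 + -8 = 1

Answer: 1:-6 2:-12 3:-3 4:-11 5:5 6:1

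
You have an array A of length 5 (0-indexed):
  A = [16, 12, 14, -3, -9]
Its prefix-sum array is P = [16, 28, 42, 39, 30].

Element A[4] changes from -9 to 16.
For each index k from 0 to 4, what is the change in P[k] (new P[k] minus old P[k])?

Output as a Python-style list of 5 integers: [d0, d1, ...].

Answer: [0, 0, 0, 0, 25]

Derivation:
Element change: A[4] -9 -> 16, delta = 25
For k < 4: P[k] unchanged, delta_P[k] = 0
For k >= 4: P[k] shifts by exactly 25
Delta array: [0, 0, 0, 0, 25]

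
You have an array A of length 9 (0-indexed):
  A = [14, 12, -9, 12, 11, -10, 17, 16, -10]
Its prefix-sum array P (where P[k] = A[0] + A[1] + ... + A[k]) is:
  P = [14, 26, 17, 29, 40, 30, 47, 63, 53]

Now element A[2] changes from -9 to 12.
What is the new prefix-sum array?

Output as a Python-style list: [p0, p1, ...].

Change: A[2] -9 -> 12, delta = 21
P[k] for k < 2: unchanged (A[2] not included)
P[k] for k >= 2: shift by delta = 21
  P[0] = 14 + 0 = 14
  P[1] = 26 + 0 = 26
  P[2] = 17 + 21 = 38
  P[3] = 29 + 21 = 50
  P[4] = 40 + 21 = 61
  P[5] = 30 + 21 = 51
  P[6] = 47 + 21 = 68
  P[7] = 63 + 21 = 84
  P[8] = 53 + 21 = 74

Answer: [14, 26, 38, 50, 61, 51, 68, 84, 74]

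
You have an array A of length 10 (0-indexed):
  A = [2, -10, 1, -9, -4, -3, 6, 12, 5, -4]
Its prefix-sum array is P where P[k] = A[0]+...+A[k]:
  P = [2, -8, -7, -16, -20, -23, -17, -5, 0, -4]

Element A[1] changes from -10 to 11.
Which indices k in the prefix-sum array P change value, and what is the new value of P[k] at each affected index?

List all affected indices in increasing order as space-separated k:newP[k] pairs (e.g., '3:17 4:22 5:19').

Answer: 1:13 2:14 3:5 4:1 5:-2 6:4 7:16 8:21 9:17

Derivation:
P[k] = A[0] + ... + A[k]
P[k] includes A[1] iff k >= 1
Affected indices: 1, 2, ..., 9; delta = 21
  P[1]: -8 + 21 = 13
  P[2]: -7 + 21 = 14
  P[3]: -16 + 21 = 5
  P[4]: -20 + 21 = 1
  P[5]: -23 + 21 = -2
  P[6]: -17 + 21 = 4
  P[7]: -5 + 21 = 16
  P[8]: 0 + 21 = 21
  P[9]: -4 + 21 = 17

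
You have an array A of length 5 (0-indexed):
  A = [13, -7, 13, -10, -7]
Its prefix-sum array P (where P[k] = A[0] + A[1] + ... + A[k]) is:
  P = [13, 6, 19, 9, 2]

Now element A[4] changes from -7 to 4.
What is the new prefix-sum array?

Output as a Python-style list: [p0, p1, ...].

Change: A[4] -7 -> 4, delta = 11
P[k] for k < 4: unchanged (A[4] not included)
P[k] for k >= 4: shift by delta = 11
  P[0] = 13 + 0 = 13
  P[1] = 6 + 0 = 6
  P[2] = 19 + 0 = 19
  P[3] = 9 + 0 = 9
  P[4] = 2 + 11 = 13

Answer: [13, 6, 19, 9, 13]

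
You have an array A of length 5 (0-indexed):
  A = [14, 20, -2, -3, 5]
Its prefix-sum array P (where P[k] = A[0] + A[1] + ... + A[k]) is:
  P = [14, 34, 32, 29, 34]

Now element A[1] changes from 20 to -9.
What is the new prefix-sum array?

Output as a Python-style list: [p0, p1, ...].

Change: A[1] 20 -> -9, delta = -29
P[k] for k < 1: unchanged (A[1] not included)
P[k] for k >= 1: shift by delta = -29
  P[0] = 14 + 0 = 14
  P[1] = 34 + -29 = 5
  P[2] = 32 + -29 = 3
  P[3] = 29 + -29 = 0
  P[4] = 34 + -29 = 5

Answer: [14, 5, 3, 0, 5]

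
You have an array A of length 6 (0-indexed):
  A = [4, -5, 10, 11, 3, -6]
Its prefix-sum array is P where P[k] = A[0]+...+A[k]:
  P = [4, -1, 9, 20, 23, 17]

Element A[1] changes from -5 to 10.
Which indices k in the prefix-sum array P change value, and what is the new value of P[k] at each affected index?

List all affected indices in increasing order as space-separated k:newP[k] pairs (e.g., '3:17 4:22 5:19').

P[k] = A[0] + ... + A[k]
P[k] includes A[1] iff k >= 1
Affected indices: 1, 2, ..., 5; delta = 15
  P[1]: -1 + 15 = 14
  P[2]: 9 + 15 = 24
  P[3]: 20 + 15 = 35
  P[4]: 23 + 15 = 38
  P[5]: 17 + 15 = 32

Answer: 1:14 2:24 3:35 4:38 5:32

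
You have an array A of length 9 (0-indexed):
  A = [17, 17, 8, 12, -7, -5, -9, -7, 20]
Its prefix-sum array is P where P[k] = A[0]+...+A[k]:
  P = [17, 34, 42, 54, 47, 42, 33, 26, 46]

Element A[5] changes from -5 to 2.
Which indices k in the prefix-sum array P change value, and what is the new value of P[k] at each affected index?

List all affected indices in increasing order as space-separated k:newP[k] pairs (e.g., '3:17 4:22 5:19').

Answer: 5:49 6:40 7:33 8:53

Derivation:
P[k] = A[0] + ... + A[k]
P[k] includes A[5] iff k >= 5
Affected indices: 5, 6, ..., 8; delta = 7
  P[5]: 42 + 7 = 49
  P[6]: 33 + 7 = 40
  P[7]: 26 + 7 = 33
  P[8]: 46 + 7 = 53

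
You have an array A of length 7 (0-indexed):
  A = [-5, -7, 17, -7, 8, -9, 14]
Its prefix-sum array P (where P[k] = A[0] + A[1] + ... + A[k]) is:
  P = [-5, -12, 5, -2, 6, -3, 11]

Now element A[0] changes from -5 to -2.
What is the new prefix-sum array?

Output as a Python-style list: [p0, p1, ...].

Change: A[0] -5 -> -2, delta = 3
P[k] for k < 0: unchanged (A[0] not included)
P[k] for k >= 0: shift by delta = 3
  P[0] = -5 + 3 = -2
  P[1] = -12 + 3 = -9
  P[2] = 5 + 3 = 8
  P[3] = -2 + 3 = 1
  P[4] = 6 + 3 = 9
  P[5] = -3 + 3 = 0
  P[6] = 11 + 3 = 14

Answer: [-2, -9, 8, 1, 9, 0, 14]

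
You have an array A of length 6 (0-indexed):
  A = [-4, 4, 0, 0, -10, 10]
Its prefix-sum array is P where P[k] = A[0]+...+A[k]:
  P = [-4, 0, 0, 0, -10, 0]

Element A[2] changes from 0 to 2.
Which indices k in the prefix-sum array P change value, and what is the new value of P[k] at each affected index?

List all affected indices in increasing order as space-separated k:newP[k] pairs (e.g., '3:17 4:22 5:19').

P[k] = A[0] + ... + A[k]
P[k] includes A[2] iff k >= 2
Affected indices: 2, 3, ..., 5; delta = 2
  P[2]: 0 + 2 = 2
  P[3]: 0 + 2 = 2
  P[4]: -10 + 2 = -8
  P[5]: 0 + 2 = 2

Answer: 2:2 3:2 4:-8 5:2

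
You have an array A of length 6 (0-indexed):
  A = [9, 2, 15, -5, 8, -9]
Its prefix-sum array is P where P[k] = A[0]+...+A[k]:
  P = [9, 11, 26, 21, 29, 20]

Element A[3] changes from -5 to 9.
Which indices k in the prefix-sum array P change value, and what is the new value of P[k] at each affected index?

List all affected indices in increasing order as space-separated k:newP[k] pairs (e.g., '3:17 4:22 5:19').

P[k] = A[0] + ... + A[k]
P[k] includes A[3] iff k >= 3
Affected indices: 3, 4, ..., 5; delta = 14
  P[3]: 21 + 14 = 35
  P[4]: 29 + 14 = 43
  P[5]: 20 + 14 = 34

Answer: 3:35 4:43 5:34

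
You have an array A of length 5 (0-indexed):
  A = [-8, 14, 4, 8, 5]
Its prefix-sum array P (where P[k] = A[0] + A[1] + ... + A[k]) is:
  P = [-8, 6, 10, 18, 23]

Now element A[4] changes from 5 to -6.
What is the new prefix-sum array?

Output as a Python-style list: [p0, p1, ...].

Answer: [-8, 6, 10, 18, 12]

Derivation:
Change: A[4] 5 -> -6, delta = -11
P[k] for k < 4: unchanged (A[4] not included)
P[k] for k >= 4: shift by delta = -11
  P[0] = -8 + 0 = -8
  P[1] = 6 + 0 = 6
  P[2] = 10 + 0 = 10
  P[3] = 18 + 0 = 18
  P[4] = 23 + -11 = 12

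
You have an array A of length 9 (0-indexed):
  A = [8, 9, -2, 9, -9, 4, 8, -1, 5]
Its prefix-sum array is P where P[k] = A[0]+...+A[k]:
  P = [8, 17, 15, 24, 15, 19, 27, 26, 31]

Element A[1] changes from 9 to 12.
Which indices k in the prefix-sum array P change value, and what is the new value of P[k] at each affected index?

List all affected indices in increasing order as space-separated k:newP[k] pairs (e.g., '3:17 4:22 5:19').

P[k] = A[0] + ... + A[k]
P[k] includes A[1] iff k >= 1
Affected indices: 1, 2, ..., 8; delta = 3
  P[1]: 17 + 3 = 20
  P[2]: 15 + 3 = 18
  P[3]: 24 + 3 = 27
  P[4]: 15 + 3 = 18
  P[5]: 19 + 3 = 22
  P[6]: 27 + 3 = 30
  P[7]: 26 + 3 = 29
  P[8]: 31 + 3 = 34

Answer: 1:20 2:18 3:27 4:18 5:22 6:30 7:29 8:34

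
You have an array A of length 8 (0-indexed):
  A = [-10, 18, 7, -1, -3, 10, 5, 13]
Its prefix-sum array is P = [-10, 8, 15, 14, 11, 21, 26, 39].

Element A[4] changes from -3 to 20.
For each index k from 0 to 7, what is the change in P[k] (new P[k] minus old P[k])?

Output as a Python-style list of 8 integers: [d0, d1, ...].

Element change: A[4] -3 -> 20, delta = 23
For k < 4: P[k] unchanged, delta_P[k] = 0
For k >= 4: P[k] shifts by exactly 23
Delta array: [0, 0, 0, 0, 23, 23, 23, 23]

Answer: [0, 0, 0, 0, 23, 23, 23, 23]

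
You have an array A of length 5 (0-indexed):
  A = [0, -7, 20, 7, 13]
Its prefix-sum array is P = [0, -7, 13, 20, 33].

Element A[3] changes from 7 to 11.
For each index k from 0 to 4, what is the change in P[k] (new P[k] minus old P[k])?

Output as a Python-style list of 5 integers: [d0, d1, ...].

Answer: [0, 0, 0, 4, 4]

Derivation:
Element change: A[3] 7 -> 11, delta = 4
For k < 3: P[k] unchanged, delta_P[k] = 0
For k >= 3: P[k] shifts by exactly 4
Delta array: [0, 0, 0, 4, 4]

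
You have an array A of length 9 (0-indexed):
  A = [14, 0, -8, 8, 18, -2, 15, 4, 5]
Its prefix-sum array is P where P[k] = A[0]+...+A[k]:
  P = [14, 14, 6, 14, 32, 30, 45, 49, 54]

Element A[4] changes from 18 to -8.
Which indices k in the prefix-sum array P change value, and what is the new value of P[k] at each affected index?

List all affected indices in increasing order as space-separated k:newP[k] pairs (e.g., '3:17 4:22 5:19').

P[k] = A[0] + ... + A[k]
P[k] includes A[4] iff k >= 4
Affected indices: 4, 5, ..., 8; delta = -26
  P[4]: 32 + -26 = 6
  P[5]: 30 + -26 = 4
  P[6]: 45 + -26 = 19
  P[7]: 49 + -26 = 23
  P[8]: 54 + -26 = 28

Answer: 4:6 5:4 6:19 7:23 8:28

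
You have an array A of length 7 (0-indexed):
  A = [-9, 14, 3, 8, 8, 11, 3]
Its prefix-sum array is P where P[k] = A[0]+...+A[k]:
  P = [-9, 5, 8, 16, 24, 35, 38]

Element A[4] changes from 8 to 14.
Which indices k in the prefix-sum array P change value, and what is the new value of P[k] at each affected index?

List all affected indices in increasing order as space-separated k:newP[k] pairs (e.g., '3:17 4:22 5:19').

P[k] = A[0] + ... + A[k]
P[k] includes A[4] iff k >= 4
Affected indices: 4, 5, ..., 6; delta = 6
  P[4]: 24 + 6 = 30
  P[5]: 35 + 6 = 41
  P[6]: 38 + 6 = 44

Answer: 4:30 5:41 6:44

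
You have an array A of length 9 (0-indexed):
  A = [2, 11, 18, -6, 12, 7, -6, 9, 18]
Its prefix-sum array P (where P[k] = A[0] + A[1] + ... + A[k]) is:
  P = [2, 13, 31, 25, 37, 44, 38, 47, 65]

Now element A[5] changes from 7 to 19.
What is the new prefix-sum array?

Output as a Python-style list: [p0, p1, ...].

Change: A[5] 7 -> 19, delta = 12
P[k] for k < 5: unchanged (A[5] not included)
P[k] for k >= 5: shift by delta = 12
  P[0] = 2 + 0 = 2
  P[1] = 13 + 0 = 13
  P[2] = 31 + 0 = 31
  P[3] = 25 + 0 = 25
  P[4] = 37 + 0 = 37
  P[5] = 44 + 12 = 56
  P[6] = 38 + 12 = 50
  P[7] = 47 + 12 = 59
  P[8] = 65 + 12 = 77

Answer: [2, 13, 31, 25, 37, 56, 50, 59, 77]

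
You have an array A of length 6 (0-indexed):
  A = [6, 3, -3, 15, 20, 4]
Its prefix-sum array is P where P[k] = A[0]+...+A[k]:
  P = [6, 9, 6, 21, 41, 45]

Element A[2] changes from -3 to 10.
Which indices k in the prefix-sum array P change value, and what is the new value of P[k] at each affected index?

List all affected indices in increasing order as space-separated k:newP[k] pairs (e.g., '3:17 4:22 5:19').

Answer: 2:19 3:34 4:54 5:58

Derivation:
P[k] = A[0] + ... + A[k]
P[k] includes A[2] iff k >= 2
Affected indices: 2, 3, ..., 5; delta = 13
  P[2]: 6 + 13 = 19
  P[3]: 21 + 13 = 34
  P[4]: 41 + 13 = 54
  P[5]: 45 + 13 = 58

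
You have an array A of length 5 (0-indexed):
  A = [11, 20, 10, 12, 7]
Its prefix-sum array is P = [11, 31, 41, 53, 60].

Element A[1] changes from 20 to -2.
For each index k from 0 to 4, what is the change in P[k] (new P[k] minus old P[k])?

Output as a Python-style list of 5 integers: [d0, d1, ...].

Answer: [0, -22, -22, -22, -22]

Derivation:
Element change: A[1] 20 -> -2, delta = -22
For k < 1: P[k] unchanged, delta_P[k] = 0
For k >= 1: P[k] shifts by exactly -22
Delta array: [0, -22, -22, -22, -22]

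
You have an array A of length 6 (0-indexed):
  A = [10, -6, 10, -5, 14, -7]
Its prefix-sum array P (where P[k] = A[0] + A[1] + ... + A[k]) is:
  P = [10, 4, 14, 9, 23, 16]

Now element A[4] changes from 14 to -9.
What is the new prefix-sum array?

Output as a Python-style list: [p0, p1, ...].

Answer: [10, 4, 14, 9, 0, -7]

Derivation:
Change: A[4] 14 -> -9, delta = -23
P[k] for k < 4: unchanged (A[4] not included)
P[k] for k >= 4: shift by delta = -23
  P[0] = 10 + 0 = 10
  P[1] = 4 + 0 = 4
  P[2] = 14 + 0 = 14
  P[3] = 9 + 0 = 9
  P[4] = 23 + -23 = 0
  P[5] = 16 + -23 = -7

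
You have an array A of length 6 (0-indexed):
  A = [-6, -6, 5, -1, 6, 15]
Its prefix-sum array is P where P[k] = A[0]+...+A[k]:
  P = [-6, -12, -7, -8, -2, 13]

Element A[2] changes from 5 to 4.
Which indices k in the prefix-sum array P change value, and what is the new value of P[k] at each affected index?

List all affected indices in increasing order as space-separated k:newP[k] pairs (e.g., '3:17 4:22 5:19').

P[k] = A[0] + ... + A[k]
P[k] includes A[2] iff k >= 2
Affected indices: 2, 3, ..., 5; delta = -1
  P[2]: -7 + -1 = -8
  P[3]: -8 + -1 = -9
  P[4]: -2 + -1 = -3
  P[5]: 13 + -1 = 12

Answer: 2:-8 3:-9 4:-3 5:12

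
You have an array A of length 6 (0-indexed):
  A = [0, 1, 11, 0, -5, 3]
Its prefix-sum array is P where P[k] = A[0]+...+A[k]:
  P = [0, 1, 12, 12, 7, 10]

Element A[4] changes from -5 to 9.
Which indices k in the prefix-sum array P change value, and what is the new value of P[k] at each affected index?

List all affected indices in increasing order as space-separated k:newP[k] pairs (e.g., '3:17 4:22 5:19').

Answer: 4:21 5:24

Derivation:
P[k] = A[0] + ... + A[k]
P[k] includes A[4] iff k >= 4
Affected indices: 4, 5, ..., 5; delta = 14
  P[4]: 7 + 14 = 21
  P[5]: 10 + 14 = 24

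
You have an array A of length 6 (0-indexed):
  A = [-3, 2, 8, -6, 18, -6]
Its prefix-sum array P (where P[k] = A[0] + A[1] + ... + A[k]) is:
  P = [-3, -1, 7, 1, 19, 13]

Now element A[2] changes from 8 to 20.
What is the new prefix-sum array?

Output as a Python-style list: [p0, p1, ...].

Change: A[2] 8 -> 20, delta = 12
P[k] for k < 2: unchanged (A[2] not included)
P[k] for k >= 2: shift by delta = 12
  P[0] = -3 + 0 = -3
  P[1] = -1 + 0 = -1
  P[2] = 7 + 12 = 19
  P[3] = 1 + 12 = 13
  P[4] = 19 + 12 = 31
  P[5] = 13 + 12 = 25

Answer: [-3, -1, 19, 13, 31, 25]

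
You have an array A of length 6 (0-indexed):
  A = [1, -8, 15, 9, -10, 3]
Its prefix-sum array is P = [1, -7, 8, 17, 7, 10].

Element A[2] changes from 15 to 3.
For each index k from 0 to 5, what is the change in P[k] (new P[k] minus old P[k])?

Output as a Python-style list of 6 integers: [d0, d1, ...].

Element change: A[2] 15 -> 3, delta = -12
For k < 2: P[k] unchanged, delta_P[k] = 0
For k >= 2: P[k] shifts by exactly -12
Delta array: [0, 0, -12, -12, -12, -12]

Answer: [0, 0, -12, -12, -12, -12]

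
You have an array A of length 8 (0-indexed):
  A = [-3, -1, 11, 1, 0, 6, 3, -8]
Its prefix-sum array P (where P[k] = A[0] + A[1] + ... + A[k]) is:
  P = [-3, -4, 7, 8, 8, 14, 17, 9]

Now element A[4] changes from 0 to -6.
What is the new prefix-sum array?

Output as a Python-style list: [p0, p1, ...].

Change: A[4] 0 -> -6, delta = -6
P[k] for k < 4: unchanged (A[4] not included)
P[k] for k >= 4: shift by delta = -6
  P[0] = -3 + 0 = -3
  P[1] = -4 + 0 = -4
  P[2] = 7 + 0 = 7
  P[3] = 8 + 0 = 8
  P[4] = 8 + -6 = 2
  P[5] = 14 + -6 = 8
  P[6] = 17 + -6 = 11
  P[7] = 9 + -6 = 3

Answer: [-3, -4, 7, 8, 2, 8, 11, 3]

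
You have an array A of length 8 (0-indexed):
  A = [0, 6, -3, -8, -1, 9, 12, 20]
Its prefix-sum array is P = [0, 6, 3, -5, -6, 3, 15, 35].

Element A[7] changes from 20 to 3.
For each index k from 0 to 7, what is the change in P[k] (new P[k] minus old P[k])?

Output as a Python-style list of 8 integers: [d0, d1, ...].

Answer: [0, 0, 0, 0, 0, 0, 0, -17]

Derivation:
Element change: A[7] 20 -> 3, delta = -17
For k < 7: P[k] unchanged, delta_P[k] = 0
For k >= 7: P[k] shifts by exactly -17
Delta array: [0, 0, 0, 0, 0, 0, 0, -17]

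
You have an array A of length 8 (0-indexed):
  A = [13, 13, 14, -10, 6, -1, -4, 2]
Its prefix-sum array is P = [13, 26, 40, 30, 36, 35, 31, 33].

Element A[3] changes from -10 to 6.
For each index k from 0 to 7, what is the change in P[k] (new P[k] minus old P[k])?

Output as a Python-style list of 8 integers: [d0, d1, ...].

Element change: A[3] -10 -> 6, delta = 16
For k < 3: P[k] unchanged, delta_P[k] = 0
For k >= 3: P[k] shifts by exactly 16
Delta array: [0, 0, 0, 16, 16, 16, 16, 16]

Answer: [0, 0, 0, 16, 16, 16, 16, 16]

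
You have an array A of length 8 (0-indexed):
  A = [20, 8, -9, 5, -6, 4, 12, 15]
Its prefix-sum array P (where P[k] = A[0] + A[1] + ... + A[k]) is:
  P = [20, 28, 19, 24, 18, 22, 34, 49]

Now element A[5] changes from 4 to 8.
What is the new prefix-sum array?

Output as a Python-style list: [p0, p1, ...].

Answer: [20, 28, 19, 24, 18, 26, 38, 53]

Derivation:
Change: A[5] 4 -> 8, delta = 4
P[k] for k < 5: unchanged (A[5] not included)
P[k] for k >= 5: shift by delta = 4
  P[0] = 20 + 0 = 20
  P[1] = 28 + 0 = 28
  P[2] = 19 + 0 = 19
  P[3] = 24 + 0 = 24
  P[4] = 18 + 0 = 18
  P[5] = 22 + 4 = 26
  P[6] = 34 + 4 = 38
  P[7] = 49 + 4 = 53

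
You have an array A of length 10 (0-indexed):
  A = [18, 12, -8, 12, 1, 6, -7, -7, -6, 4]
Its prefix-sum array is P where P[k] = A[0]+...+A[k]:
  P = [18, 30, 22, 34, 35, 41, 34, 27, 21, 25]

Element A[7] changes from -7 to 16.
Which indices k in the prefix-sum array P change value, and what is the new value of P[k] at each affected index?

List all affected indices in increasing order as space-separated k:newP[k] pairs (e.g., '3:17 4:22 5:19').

Answer: 7:50 8:44 9:48

Derivation:
P[k] = A[0] + ... + A[k]
P[k] includes A[7] iff k >= 7
Affected indices: 7, 8, ..., 9; delta = 23
  P[7]: 27 + 23 = 50
  P[8]: 21 + 23 = 44
  P[9]: 25 + 23 = 48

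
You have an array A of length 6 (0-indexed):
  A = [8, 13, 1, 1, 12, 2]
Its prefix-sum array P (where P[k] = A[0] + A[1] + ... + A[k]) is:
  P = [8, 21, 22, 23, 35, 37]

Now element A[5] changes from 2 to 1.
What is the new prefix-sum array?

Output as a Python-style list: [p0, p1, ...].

Change: A[5] 2 -> 1, delta = -1
P[k] for k < 5: unchanged (A[5] not included)
P[k] for k >= 5: shift by delta = -1
  P[0] = 8 + 0 = 8
  P[1] = 21 + 0 = 21
  P[2] = 22 + 0 = 22
  P[3] = 23 + 0 = 23
  P[4] = 35 + 0 = 35
  P[5] = 37 + -1 = 36

Answer: [8, 21, 22, 23, 35, 36]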